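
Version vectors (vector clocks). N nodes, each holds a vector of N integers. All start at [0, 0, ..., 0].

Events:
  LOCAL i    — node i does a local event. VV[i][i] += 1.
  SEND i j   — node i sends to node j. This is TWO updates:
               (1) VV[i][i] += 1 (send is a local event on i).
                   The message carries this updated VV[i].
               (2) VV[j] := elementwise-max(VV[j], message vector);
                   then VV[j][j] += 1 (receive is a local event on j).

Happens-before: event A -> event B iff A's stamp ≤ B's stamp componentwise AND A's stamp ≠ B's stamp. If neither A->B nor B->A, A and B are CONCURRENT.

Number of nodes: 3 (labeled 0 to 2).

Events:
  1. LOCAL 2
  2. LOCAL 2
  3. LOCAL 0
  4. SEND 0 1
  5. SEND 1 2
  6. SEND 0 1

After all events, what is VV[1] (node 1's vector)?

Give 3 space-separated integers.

Initial: VV[0]=[0, 0, 0]
Initial: VV[1]=[0, 0, 0]
Initial: VV[2]=[0, 0, 0]
Event 1: LOCAL 2: VV[2][2]++ -> VV[2]=[0, 0, 1]
Event 2: LOCAL 2: VV[2][2]++ -> VV[2]=[0, 0, 2]
Event 3: LOCAL 0: VV[0][0]++ -> VV[0]=[1, 0, 0]
Event 4: SEND 0->1: VV[0][0]++ -> VV[0]=[2, 0, 0], msg_vec=[2, 0, 0]; VV[1]=max(VV[1],msg_vec) then VV[1][1]++ -> VV[1]=[2, 1, 0]
Event 5: SEND 1->2: VV[1][1]++ -> VV[1]=[2, 2, 0], msg_vec=[2, 2, 0]; VV[2]=max(VV[2],msg_vec) then VV[2][2]++ -> VV[2]=[2, 2, 3]
Event 6: SEND 0->1: VV[0][0]++ -> VV[0]=[3, 0, 0], msg_vec=[3, 0, 0]; VV[1]=max(VV[1],msg_vec) then VV[1][1]++ -> VV[1]=[3, 3, 0]
Final vectors: VV[0]=[3, 0, 0]; VV[1]=[3, 3, 0]; VV[2]=[2, 2, 3]

Answer: 3 3 0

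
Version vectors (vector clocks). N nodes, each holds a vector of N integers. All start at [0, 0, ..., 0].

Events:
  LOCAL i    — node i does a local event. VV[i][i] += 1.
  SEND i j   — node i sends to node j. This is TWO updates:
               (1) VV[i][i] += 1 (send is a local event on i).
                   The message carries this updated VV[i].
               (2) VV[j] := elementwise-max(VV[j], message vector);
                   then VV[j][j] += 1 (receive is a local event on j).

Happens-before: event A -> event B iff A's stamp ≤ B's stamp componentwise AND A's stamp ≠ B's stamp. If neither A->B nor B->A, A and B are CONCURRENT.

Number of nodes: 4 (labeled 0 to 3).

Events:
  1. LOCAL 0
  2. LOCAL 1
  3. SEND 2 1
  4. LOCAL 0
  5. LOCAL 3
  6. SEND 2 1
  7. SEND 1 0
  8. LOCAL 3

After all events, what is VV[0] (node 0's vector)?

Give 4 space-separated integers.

Answer: 3 4 2 0

Derivation:
Initial: VV[0]=[0, 0, 0, 0]
Initial: VV[1]=[0, 0, 0, 0]
Initial: VV[2]=[0, 0, 0, 0]
Initial: VV[3]=[0, 0, 0, 0]
Event 1: LOCAL 0: VV[0][0]++ -> VV[0]=[1, 0, 0, 0]
Event 2: LOCAL 1: VV[1][1]++ -> VV[1]=[0, 1, 0, 0]
Event 3: SEND 2->1: VV[2][2]++ -> VV[2]=[0, 0, 1, 0], msg_vec=[0, 0, 1, 0]; VV[1]=max(VV[1],msg_vec) then VV[1][1]++ -> VV[1]=[0, 2, 1, 0]
Event 4: LOCAL 0: VV[0][0]++ -> VV[0]=[2, 0, 0, 0]
Event 5: LOCAL 3: VV[3][3]++ -> VV[3]=[0, 0, 0, 1]
Event 6: SEND 2->1: VV[2][2]++ -> VV[2]=[0, 0, 2, 0], msg_vec=[0, 0, 2, 0]; VV[1]=max(VV[1],msg_vec) then VV[1][1]++ -> VV[1]=[0, 3, 2, 0]
Event 7: SEND 1->0: VV[1][1]++ -> VV[1]=[0, 4, 2, 0], msg_vec=[0, 4, 2, 0]; VV[0]=max(VV[0],msg_vec) then VV[0][0]++ -> VV[0]=[3, 4, 2, 0]
Event 8: LOCAL 3: VV[3][3]++ -> VV[3]=[0, 0, 0, 2]
Final vectors: VV[0]=[3, 4, 2, 0]; VV[1]=[0, 4, 2, 0]; VV[2]=[0, 0, 2, 0]; VV[3]=[0, 0, 0, 2]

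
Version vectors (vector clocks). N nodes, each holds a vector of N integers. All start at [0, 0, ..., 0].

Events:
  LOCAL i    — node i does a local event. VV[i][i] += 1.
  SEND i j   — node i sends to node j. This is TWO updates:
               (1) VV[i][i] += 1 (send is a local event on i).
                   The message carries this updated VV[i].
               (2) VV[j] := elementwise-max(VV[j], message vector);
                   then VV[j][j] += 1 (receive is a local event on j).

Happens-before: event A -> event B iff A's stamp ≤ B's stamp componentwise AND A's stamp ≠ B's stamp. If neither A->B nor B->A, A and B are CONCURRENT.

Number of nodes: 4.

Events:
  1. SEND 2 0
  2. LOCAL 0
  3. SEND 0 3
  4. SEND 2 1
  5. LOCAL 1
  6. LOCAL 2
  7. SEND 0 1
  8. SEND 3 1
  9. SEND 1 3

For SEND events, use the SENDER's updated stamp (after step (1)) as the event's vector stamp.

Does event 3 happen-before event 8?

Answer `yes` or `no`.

Initial: VV[0]=[0, 0, 0, 0]
Initial: VV[1]=[0, 0, 0, 0]
Initial: VV[2]=[0, 0, 0, 0]
Initial: VV[3]=[0, 0, 0, 0]
Event 1: SEND 2->0: VV[2][2]++ -> VV[2]=[0, 0, 1, 0], msg_vec=[0, 0, 1, 0]; VV[0]=max(VV[0],msg_vec) then VV[0][0]++ -> VV[0]=[1, 0, 1, 0]
Event 2: LOCAL 0: VV[0][0]++ -> VV[0]=[2, 0, 1, 0]
Event 3: SEND 0->3: VV[0][0]++ -> VV[0]=[3, 0, 1, 0], msg_vec=[3, 0, 1, 0]; VV[3]=max(VV[3],msg_vec) then VV[3][3]++ -> VV[3]=[3, 0, 1, 1]
Event 4: SEND 2->1: VV[2][2]++ -> VV[2]=[0, 0, 2, 0], msg_vec=[0, 0, 2, 0]; VV[1]=max(VV[1],msg_vec) then VV[1][1]++ -> VV[1]=[0, 1, 2, 0]
Event 5: LOCAL 1: VV[1][1]++ -> VV[1]=[0, 2, 2, 0]
Event 6: LOCAL 2: VV[2][2]++ -> VV[2]=[0, 0, 3, 0]
Event 7: SEND 0->1: VV[0][0]++ -> VV[0]=[4, 0, 1, 0], msg_vec=[4, 0, 1, 0]; VV[1]=max(VV[1],msg_vec) then VV[1][1]++ -> VV[1]=[4, 3, 2, 0]
Event 8: SEND 3->1: VV[3][3]++ -> VV[3]=[3, 0, 1, 2], msg_vec=[3, 0, 1, 2]; VV[1]=max(VV[1],msg_vec) then VV[1][1]++ -> VV[1]=[4, 4, 2, 2]
Event 9: SEND 1->3: VV[1][1]++ -> VV[1]=[4, 5, 2, 2], msg_vec=[4, 5, 2, 2]; VV[3]=max(VV[3],msg_vec) then VV[3][3]++ -> VV[3]=[4, 5, 2, 3]
Event 3 stamp: [3, 0, 1, 0]
Event 8 stamp: [3, 0, 1, 2]
[3, 0, 1, 0] <= [3, 0, 1, 2]? True. Equal? False. Happens-before: True

Answer: yes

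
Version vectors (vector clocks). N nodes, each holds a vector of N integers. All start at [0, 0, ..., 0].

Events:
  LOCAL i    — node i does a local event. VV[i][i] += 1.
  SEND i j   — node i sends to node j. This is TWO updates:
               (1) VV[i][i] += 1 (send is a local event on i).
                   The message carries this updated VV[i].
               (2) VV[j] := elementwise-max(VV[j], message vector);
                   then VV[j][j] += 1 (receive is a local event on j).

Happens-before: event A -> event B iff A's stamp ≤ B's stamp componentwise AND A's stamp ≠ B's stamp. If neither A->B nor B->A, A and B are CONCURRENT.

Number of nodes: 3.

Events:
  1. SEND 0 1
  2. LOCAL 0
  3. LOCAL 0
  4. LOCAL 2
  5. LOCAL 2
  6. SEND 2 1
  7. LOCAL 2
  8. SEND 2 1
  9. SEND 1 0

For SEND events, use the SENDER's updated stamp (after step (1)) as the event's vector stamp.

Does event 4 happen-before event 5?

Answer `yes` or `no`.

Answer: yes

Derivation:
Initial: VV[0]=[0, 0, 0]
Initial: VV[1]=[0, 0, 0]
Initial: VV[2]=[0, 0, 0]
Event 1: SEND 0->1: VV[0][0]++ -> VV[0]=[1, 0, 0], msg_vec=[1, 0, 0]; VV[1]=max(VV[1],msg_vec) then VV[1][1]++ -> VV[1]=[1, 1, 0]
Event 2: LOCAL 0: VV[0][0]++ -> VV[0]=[2, 0, 0]
Event 3: LOCAL 0: VV[0][0]++ -> VV[0]=[3, 0, 0]
Event 4: LOCAL 2: VV[2][2]++ -> VV[2]=[0, 0, 1]
Event 5: LOCAL 2: VV[2][2]++ -> VV[2]=[0, 0, 2]
Event 6: SEND 2->1: VV[2][2]++ -> VV[2]=[0, 0, 3], msg_vec=[0, 0, 3]; VV[1]=max(VV[1],msg_vec) then VV[1][1]++ -> VV[1]=[1, 2, 3]
Event 7: LOCAL 2: VV[2][2]++ -> VV[2]=[0, 0, 4]
Event 8: SEND 2->1: VV[2][2]++ -> VV[2]=[0, 0, 5], msg_vec=[0, 0, 5]; VV[1]=max(VV[1],msg_vec) then VV[1][1]++ -> VV[1]=[1, 3, 5]
Event 9: SEND 1->0: VV[1][1]++ -> VV[1]=[1, 4, 5], msg_vec=[1, 4, 5]; VV[0]=max(VV[0],msg_vec) then VV[0][0]++ -> VV[0]=[4, 4, 5]
Event 4 stamp: [0, 0, 1]
Event 5 stamp: [0, 0, 2]
[0, 0, 1] <= [0, 0, 2]? True. Equal? False. Happens-before: True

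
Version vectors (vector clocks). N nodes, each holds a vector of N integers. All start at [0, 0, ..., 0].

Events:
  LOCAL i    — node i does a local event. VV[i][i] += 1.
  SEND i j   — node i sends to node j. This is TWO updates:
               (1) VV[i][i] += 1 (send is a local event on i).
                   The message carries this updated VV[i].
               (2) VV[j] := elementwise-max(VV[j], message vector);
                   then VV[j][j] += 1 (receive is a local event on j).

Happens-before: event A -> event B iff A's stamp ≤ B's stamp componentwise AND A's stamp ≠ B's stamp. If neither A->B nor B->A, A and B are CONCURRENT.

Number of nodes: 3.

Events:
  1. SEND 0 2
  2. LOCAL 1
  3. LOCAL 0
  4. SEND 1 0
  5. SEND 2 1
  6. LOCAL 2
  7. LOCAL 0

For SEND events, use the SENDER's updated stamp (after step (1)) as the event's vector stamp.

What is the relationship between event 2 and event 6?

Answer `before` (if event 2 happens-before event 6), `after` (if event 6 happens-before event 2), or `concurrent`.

Answer: concurrent

Derivation:
Initial: VV[0]=[0, 0, 0]
Initial: VV[1]=[0, 0, 0]
Initial: VV[2]=[0, 0, 0]
Event 1: SEND 0->2: VV[0][0]++ -> VV[0]=[1, 0, 0], msg_vec=[1, 0, 0]; VV[2]=max(VV[2],msg_vec) then VV[2][2]++ -> VV[2]=[1, 0, 1]
Event 2: LOCAL 1: VV[1][1]++ -> VV[1]=[0, 1, 0]
Event 3: LOCAL 0: VV[0][0]++ -> VV[0]=[2, 0, 0]
Event 4: SEND 1->0: VV[1][1]++ -> VV[1]=[0, 2, 0], msg_vec=[0, 2, 0]; VV[0]=max(VV[0],msg_vec) then VV[0][0]++ -> VV[0]=[3, 2, 0]
Event 5: SEND 2->1: VV[2][2]++ -> VV[2]=[1, 0, 2], msg_vec=[1, 0, 2]; VV[1]=max(VV[1],msg_vec) then VV[1][1]++ -> VV[1]=[1, 3, 2]
Event 6: LOCAL 2: VV[2][2]++ -> VV[2]=[1, 0, 3]
Event 7: LOCAL 0: VV[0][0]++ -> VV[0]=[4, 2, 0]
Event 2 stamp: [0, 1, 0]
Event 6 stamp: [1, 0, 3]
[0, 1, 0] <= [1, 0, 3]? False
[1, 0, 3] <= [0, 1, 0]? False
Relation: concurrent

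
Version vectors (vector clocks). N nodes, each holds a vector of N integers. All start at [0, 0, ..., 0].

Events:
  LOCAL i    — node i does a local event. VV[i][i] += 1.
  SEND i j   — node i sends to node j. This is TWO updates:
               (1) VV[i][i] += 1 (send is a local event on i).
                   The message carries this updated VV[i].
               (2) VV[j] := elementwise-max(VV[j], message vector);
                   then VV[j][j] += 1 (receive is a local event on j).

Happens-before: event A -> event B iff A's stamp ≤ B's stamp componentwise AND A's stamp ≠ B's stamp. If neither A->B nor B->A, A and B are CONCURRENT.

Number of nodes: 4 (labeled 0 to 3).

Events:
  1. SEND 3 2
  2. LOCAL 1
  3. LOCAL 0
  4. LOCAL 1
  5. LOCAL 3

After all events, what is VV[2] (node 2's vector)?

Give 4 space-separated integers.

Answer: 0 0 1 1

Derivation:
Initial: VV[0]=[0, 0, 0, 0]
Initial: VV[1]=[0, 0, 0, 0]
Initial: VV[2]=[0, 0, 0, 0]
Initial: VV[3]=[0, 0, 0, 0]
Event 1: SEND 3->2: VV[3][3]++ -> VV[3]=[0, 0, 0, 1], msg_vec=[0, 0, 0, 1]; VV[2]=max(VV[2],msg_vec) then VV[2][2]++ -> VV[2]=[0, 0, 1, 1]
Event 2: LOCAL 1: VV[1][1]++ -> VV[1]=[0, 1, 0, 0]
Event 3: LOCAL 0: VV[0][0]++ -> VV[0]=[1, 0, 0, 0]
Event 4: LOCAL 1: VV[1][1]++ -> VV[1]=[0, 2, 0, 0]
Event 5: LOCAL 3: VV[3][3]++ -> VV[3]=[0, 0, 0, 2]
Final vectors: VV[0]=[1, 0, 0, 0]; VV[1]=[0, 2, 0, 0]; VV[2]=[0, 0, 1, 1]; VV[3]=[0, 0, 0, 2]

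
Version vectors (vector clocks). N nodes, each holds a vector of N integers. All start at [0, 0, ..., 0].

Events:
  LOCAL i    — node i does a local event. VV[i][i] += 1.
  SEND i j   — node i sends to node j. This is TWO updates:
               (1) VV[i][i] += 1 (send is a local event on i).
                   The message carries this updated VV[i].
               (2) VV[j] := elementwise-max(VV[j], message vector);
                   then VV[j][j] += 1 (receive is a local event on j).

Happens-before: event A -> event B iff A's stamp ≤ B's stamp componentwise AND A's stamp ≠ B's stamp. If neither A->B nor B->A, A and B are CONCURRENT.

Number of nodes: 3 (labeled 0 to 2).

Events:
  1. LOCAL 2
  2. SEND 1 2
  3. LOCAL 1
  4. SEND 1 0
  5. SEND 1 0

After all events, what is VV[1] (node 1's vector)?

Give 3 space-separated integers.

Answer: 0 4 0

Derivation:
Initial: VV[0]=[0, 0, 0]
Initial: VV[1]=[0, 0, 0]
Initial: VV[2]=[0, 0, 0]
Event 1: LOCAL 2: VV[2][2]++ -> VV[2]=[0, 0, 1]
Event 2: SEND 1->2: VV[1][1]++ -> VV[1]=[0, 1, 0], msg_vec=[0, 1, 0]; VV[2]=max(VV[2],msg_vec) then VV[2][2]++ -> VV[2]=[0, 1, 2]
Event 3: LOCAL 1: VV[1][1]++ -> VV[1]=[0, 2, 0]
Event 4: SEND 1->0: VV[1][1]++ -> VV[1]=[0, 3, 0], msg_vec=[0, 3, 0]; VV[0]=max(VV[0],msg_vec) then VV[0][0]++ -> VV[0]=[1, 3, 0]
Event 5: SEND 1->0: VV[1][1]++ -> VV[1]=[0, 4, 0], msg_vec=[0, 4, 0]; VV[0]=max(VV[0],msg_vec) then VV[0][0]++ -> VV[0]=[2, 4, 0]
Final vectors: VV[0]=[2, 4, 0]; VV[1]=[0, 4, 0]; VV[2]=[0, 1, 2]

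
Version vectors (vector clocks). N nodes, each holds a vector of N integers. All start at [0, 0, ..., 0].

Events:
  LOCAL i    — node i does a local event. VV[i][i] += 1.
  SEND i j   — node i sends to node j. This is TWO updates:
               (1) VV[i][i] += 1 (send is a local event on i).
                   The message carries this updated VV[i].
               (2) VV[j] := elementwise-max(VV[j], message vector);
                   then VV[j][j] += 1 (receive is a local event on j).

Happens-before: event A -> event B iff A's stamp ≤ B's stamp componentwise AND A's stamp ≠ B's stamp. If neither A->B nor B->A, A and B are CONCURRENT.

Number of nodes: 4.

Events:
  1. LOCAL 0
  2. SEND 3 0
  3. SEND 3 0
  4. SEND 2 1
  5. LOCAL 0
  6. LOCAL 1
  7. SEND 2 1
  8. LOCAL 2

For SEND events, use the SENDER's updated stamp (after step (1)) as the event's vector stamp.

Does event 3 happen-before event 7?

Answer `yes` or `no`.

Answer: no

Derivation:
Initial: VV[0]=[0, 0, 0, 0]
Initial: VV[1]=[0, 0, 0, 0]
Initial: VV[2]=[0, 0, 0, 0]
Initial: VV[3]=[0, 0, 0, 0]
Event 1: LOCAL 0: VV[0][0]++ -> VV[0]=[1, 0, 0, 0]
Event 2: SEND 3->0: VV[3][3]++ -> VV[3]=[0, 0, 0, 1], msg_vec=[0, 0, 0, 1]; VV[0]=max(VV[0],msg_vec) then VV[0][0]++ -> VV[0]=[2, 0, 0, 1]
Event 3: SEND 3->0: VV[3][3]++ -> VV[3]=[0, 0, 0, 2], msg_vec=[0, 0, 0, 2]; VV[0]=max(VV[0],msg_vec) then VV[0][0]++ -> VV[0]=[3, 0, 0, 2]
Event 4: SEND 2->1: VV[2][2]++ -> VV[2]=[0, 0, 1, 0], msg_vec=[0, 0, 1, 0]; VV[1]=max(VV[1],msg_vec) then VV[1][1]++ -> VV[1]=[0, 1, 1, 0]
Event 5: LOCAL 0: VV[0][0]++ -> VV[0]=[4, 0, 0, 2]
Event 6: LOCAL 1: VV[1][1]++ -> VV[1]=[0, 2, 1, 0]
Event 7: SEND 2->1: VV[2][2]++ -> VV[2]=[0, 0, 2, 0], msg_vec=[0, 0, 2, 0]; VV[1]=max(VV[1],msg_vec) then VV[1][1]++ -> VV[1]=[0, 3, 2, 0]
Event 8: LOCAL 2: VV[2][2]++ -> VV[2]=[0, 0, 3, 0]
Event 3 stamp: [0, 0, 0, 2]
Event 7 stamp: [0, 0, 2, 0]
[0, 0, 0, 2] <= [0, 0, 2, 0]? False. Equal? False. Happens-before: False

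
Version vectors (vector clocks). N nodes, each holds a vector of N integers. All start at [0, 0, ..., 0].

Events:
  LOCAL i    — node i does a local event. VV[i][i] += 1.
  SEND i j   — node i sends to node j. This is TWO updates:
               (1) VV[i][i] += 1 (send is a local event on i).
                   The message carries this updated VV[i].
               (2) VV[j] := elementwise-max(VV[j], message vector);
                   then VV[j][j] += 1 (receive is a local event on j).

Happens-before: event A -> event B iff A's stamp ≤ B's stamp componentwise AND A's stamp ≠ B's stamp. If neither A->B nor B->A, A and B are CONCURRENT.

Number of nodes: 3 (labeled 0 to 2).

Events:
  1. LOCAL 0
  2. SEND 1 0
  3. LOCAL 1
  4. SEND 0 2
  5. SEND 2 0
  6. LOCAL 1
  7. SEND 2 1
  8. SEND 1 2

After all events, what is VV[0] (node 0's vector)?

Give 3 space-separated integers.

Answer: 4 1 2

Derivation:
Initial: VV[0]=[0, 0, 0]
Initial: VV[1]=[0, 0, 0]
Initial: VV[2]=[0, 0, 0]
Event 1: LOCAL 0: VV[0][0]++ -> VV[0]=[1, 0, 0]
Event 2: SEND 1->0: VV[1][1]++ -> VV[1]=[0, 1, 0], msg_vec=[0, 1, 0]; VV[0]=max(VV[0],msg_vec) then VV[0][0]++ -> VV[0]=[2, 1, 0]
Event 3: LOCAL 1: VV[1][1]++ -> VV[1]=[0, 2, 0]
Event 4: SEND 0->2: VV[0][0]++ -> VV[0]=[3, 1, 0], msg_vec=[3, 1, 0]; VV[2]=max(VV[2],msg_vec) then VV[2][2]++ -> VV[2]=[3, 1, 1]
Event 5: SEND 2->0: VV[2][2]++ -> VV[2]=[3, 1, 2], msg_vec=[3, 1, 2]; VV[0]=max(VV[0],msg_vec) then VV[0][0]++ -> VV[0]=[4, 1, 2]
Event 6: LOCAL 1: VV[1][1]++ -> VV[1]=[0, 3, 0]
Event 7: SEND 2->1: VV[2][2]++ -> VV[2]=[3, 1, 3], msg_vec=[3, 1, 3]; VV[1]=max(VV[1],msg_vec) then VV[1][1]++ -> VV[1]=[3, 4, 3]
Event 8: SEND 1->2: VV[1][1]++ -> VV[1]=[3, 5, 3], msg_vec=[3, 5, 3]; VV[2]=max(VV[2],msg_vec) then VV[2][2]++ -> VV[2]=[3, 5, 4]
Final vectors: VV[0]=[4, 1, 2]; VV[1]=[3, 5, 3]; VV[2]=[3, 5, 4]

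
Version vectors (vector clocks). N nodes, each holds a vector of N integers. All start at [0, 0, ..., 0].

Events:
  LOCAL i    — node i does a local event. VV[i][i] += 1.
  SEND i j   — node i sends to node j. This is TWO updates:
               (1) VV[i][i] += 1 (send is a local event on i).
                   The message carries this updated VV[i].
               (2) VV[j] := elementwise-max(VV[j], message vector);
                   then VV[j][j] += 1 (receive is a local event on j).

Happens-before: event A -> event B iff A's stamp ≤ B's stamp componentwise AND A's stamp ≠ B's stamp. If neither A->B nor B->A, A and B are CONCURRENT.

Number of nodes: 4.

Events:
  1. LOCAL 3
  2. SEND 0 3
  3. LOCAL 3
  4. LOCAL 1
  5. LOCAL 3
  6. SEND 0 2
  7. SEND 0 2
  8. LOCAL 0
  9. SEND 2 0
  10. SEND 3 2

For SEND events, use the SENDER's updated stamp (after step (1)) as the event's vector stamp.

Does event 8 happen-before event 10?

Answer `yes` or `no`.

Initial: VV[0]=[0, 0, 0, 0]
Initial: VV[1]=[0, 0, 0, 0]
Initial: VV[2]=[0, 0, 0, 0]
Initial: VV[3]=[0, 0, 0, 0]
Event 1: LOCAL 3: VV[3][3]++ -> VV[3]=[0, 0, 0, 1]
Event 2: SEND 0->3: VV[0][0]++ -> VV[0]=[1, 0, 0, 0], msg_vec=[1, 0, 0, 0]; VV[3]=max(VV[3],msg_vec) then VV[3][3]++ -> VV[3]=[1, 0, 0, 2]
Event 3: LOCAL 3: VV[3][3]++ -> VV[3]=[1, 0, 0, 3]
Event 4: LOCAL 1: VV[1][1]++ -> VV[1]=[0, 1, 0, 0]
Event 5: LOCAL 3: VV[3][3]++ -> VV[3]=[1, 0, 0, 4]
Event 6: SEND 0->2: VV[0][0]++ -> VV[0]=[2, 0, 0, 0], msg_vec=[2, 0, 0, 0]; VV[2]=max(VV[2],msg_vec) then VV[2][2]++ -> VV[2]=[2, 0, 1, 0]
Event 7: SEND 0->2: VV[0][0]++ -> VV[0]=[3, 0, 0, 0], msg_vec=[3, 0, 0, 0]; VV[2]=max(VV[2],msg_vec) then VV[2][2]++ -> VV[2]=[3, 0, 2, 0]
Event 8: LOCAL 0: VV[0][0]++ -> VV[0]=[4, 0, 0, 0]
Event 9: SEND 2->0: VV[2][2]++ -> VV[2]=[3, 0, 3, 0], msg_vec=[3, 0, 3, 0]; VV[0]=max(VV[0],msg_vec) then VV[0][0]++ -> VV[0]=[5, 0, 3, 0]
Event 10: SEND 3->2: VV[3][3]++ -> VV[3]=[1, 0, 0, 5], msg_vec=[1, 0, 0, 5]; VV[2]=max(VV[2],msg_vec) then VV[2][2]++ -> VV[2]=[3, 0, 4, 5]
Event 8 stamp: [4, 0, 0, 0]
Event 10 stamp: [1, 0, 0, 5]
[4, 0, 0, 0] <= [1, 0, 0, 5]? False. Equal? False. Happens-before: False

Answer: no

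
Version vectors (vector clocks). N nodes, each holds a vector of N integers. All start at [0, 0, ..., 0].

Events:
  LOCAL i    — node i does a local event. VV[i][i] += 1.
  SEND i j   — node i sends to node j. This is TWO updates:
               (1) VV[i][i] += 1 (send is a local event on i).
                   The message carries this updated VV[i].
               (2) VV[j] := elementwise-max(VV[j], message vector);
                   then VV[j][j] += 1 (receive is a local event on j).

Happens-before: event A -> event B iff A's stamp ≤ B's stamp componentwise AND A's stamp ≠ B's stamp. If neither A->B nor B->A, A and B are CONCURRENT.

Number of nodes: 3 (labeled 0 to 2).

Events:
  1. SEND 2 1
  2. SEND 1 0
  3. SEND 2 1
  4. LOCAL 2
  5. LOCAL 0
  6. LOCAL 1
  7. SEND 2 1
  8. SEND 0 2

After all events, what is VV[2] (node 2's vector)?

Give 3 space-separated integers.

Initial: VV[0]=[0, 0, 0]
Initial: VV[1]=[0, 0, 0]
Initial: VV[2]=[0, 0, 0]
Event 1: SEND 2->1: VV[2][2]++ -> VV[2]=[0, 0, 1], msg_vec=[0, 0, 1]; VV[1]=max(VV[1],msg_vec) then VV[1][1]++ -> VV[1]=[0, 1, 1]
Event 2: SEND 1->0: VV[1][1]++ -> VV[1]=[0, 2, 1], msg_vec=[0, 2, 1]; VV[0]=max(VV[0],msg_vec) then VV[0][0]++ -> VV[0]=[1, 2, 1]
Event 3: SEND 2->1: VV[2][2]++ -> VV[2]=[0, 0, 2], msg_vec=[0, 0, 2]; VV[1]=max(VV[1],msg_vec) then VV[1][1]++ -> VV[1]=[0, 3, 2]
Event 4: LOCAL 2: VV[2][2]++ -> VV[2]=[0, 0, 3]
Event 5: LOCAL 0: VV[0][0]++ -> VV[0]=[2, 2, 1]
Event 6: LOCAL 1: VV[1][1]++ -> VV[1]=[0, 4, 2]
Event 7: SEND 2->1: VV[2][2]++ -> VV[2]=[0, 0, 4], msg_vec=[0, 0, 4]; VV[1]=max(VV[1],msg_vec) then VV[1][1]++ -> VV[1]=[0, 5, 4]
Event 8: SEND 0->2: VV[0][0]++ -> VV[0]=[3, 2, 1], msg_vec=[3, 2, 1]; VV[2]=max(VV[2],msg_vec) then VV[2][2]++ -> VV[2]=[3, 2, 5]
Final vectors: VV[0]=[3, 2, 1]; VV[1]=[0, 5, 4]; VV[2]=[3, 2, 5]

Answer: 3 2 5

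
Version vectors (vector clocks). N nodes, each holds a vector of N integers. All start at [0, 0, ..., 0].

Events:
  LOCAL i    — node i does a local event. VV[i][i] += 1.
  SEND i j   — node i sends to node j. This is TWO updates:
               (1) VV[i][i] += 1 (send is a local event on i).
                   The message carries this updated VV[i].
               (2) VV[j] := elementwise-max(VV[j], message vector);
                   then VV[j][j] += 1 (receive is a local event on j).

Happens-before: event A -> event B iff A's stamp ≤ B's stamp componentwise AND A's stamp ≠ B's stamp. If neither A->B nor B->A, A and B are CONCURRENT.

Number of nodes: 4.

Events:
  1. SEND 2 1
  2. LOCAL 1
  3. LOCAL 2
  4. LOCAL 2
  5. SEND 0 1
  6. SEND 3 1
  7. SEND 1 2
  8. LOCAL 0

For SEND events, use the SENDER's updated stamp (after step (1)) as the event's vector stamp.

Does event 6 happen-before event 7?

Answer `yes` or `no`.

Answer: yes

Derivation:
Initial: VV[0]=[0, 0, 0, 0]
Initial: VV[1]=[0, 0, 0, 0]
Initial: VV[2]=[0, 0, 0, 0]
Initial: VV[3]=[0, 0, 0, 0]
Event 1: SEND 2->1: VV[2][2]++ -> VV[2]=[0, 0, 1, 0], msg_vec=[0, 0, 1, 0]; VV[1]=max(VV[1],msg_vec) then VV[1][1]++ -> VV[1]=[0, 1, 1, 0]
Event 2: LOCAL 1: VV[1][1]++ -> VV[1]=[0, 2, 1, 0]
Event 3: LOCAL 2: VV[2][2]++ -> VV[2]=[0, 0, 2, 0]
Event 4: LOCAL 2: VV[2][2]++ -> VV[2]=[0, 0, 3, 0]
Event 5: SEND 0->1: VV[0][0]++ -> VV[0]=[1, 0, 0, 0], msg_vec=[1, 0, 0, 0]; VV[1]=max(VV[1],msg_vec) then VV[1][1]++ -> VV[1]=[1, 3, 1, 0]
Event 6: SEND 3->1: VV[3][3]++ -> VV[3]=[0, 0, 0, 1], msg_vec=[0, 0, 0, 1]; VV[1]=max(VV[1],msg_vec) then VV[1][1]++ -> VV[1]=[1, 4, 1, 1]
Event 7: SEND 1->2: VV[1][1]++ -> VV[1]=[1, 5, 1, 1], msg_vec=[1, 5, 1, 1]; VV[2]=max(VV[2],msg_vec) then VV[2][2]++ -> VV[2]=[1, 5, 4, 1]
Event 8: LOCAL 0: VV[0][0]++ -> VV[0]=[2, 0, 0, 0]
Event 6 stamp: [0, 0, 0, 1]
Event 7 stamp: [1, 5, 1, 1]
[0, 0, 0, 1] <= [1, 5, 1, 1]? True. Equal? False. Happens-before: True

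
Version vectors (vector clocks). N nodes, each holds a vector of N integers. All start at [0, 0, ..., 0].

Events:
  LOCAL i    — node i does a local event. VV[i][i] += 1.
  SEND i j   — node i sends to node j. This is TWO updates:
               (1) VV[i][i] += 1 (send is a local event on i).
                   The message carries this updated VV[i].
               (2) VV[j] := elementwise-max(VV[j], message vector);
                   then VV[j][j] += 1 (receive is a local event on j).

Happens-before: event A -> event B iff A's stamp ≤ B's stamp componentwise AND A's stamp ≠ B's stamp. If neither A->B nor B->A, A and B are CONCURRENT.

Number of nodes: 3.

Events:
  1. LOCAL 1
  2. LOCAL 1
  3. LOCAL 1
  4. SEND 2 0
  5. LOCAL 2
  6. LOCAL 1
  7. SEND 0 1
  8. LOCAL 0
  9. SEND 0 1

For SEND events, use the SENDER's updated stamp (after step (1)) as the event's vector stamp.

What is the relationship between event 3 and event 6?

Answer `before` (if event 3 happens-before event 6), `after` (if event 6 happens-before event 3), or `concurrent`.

Initial: VV[0]=[0, 0, 0]
Initial: VV[1]=[0, 0, 0]
Initial: VV[2]=[0, 0, 0]
Event 1: LOCAL 1: VV[1][1]++ -> VV[1]=[0, 1, 0]
Event 2: LOCAL 1: VV[1][1]++ -> VV[1]=[0, 2, 0]
Event 3: LOCAL 1: VV[1][1]++ -> VV[1]=[0, 3, 0]
Event 4: SEND 2->0: VV[2][2]++ -> VV[2]=[0, 0, 1], msg_vec=[0, 0, 1]; VV[0]=max(VV[0],msg_vec) then VV[0][0]++ -> VV[0]=[1, 0, 1]
Event 5: LOCAL 2: VV[2][2]++ -> VV[2]=[0, 0, 2]
Event 6: LOCAL 1: VV[1][1]++ -> VV[1]=[0, 4, 0]
Event 7: SEND 0->1: VV[0][0]++ -> VV[0]=[2, 0, 1], msg_vec=[2, 0, 1]; VV[1]=max(VV[1],msg_vec) then VV[1][1]++ -> VV[1]=[2, 5, 1]
Event 8: LOCAL 0: VV[0][0]++ -> VV[0]=[3, 0, 1]
Event 9: SEND 0->1: VV[0][0]++ -> VV[0]=[4, 0, 1], msg_vec=[4, 0, 1]; VV[1]=max(VV[1],msg_vec) then VV[1][1]++ -> VV[1]=[4, 6, 1]
Event 3 stamp: [0, 3, 0]
Event 6 stamp: [0, 4, 0]
[0, 3, 0] <= [0, 4, 0]? True
[0, 4, 0] <= [0, 3, 0]? False
Relation: before

Answer: before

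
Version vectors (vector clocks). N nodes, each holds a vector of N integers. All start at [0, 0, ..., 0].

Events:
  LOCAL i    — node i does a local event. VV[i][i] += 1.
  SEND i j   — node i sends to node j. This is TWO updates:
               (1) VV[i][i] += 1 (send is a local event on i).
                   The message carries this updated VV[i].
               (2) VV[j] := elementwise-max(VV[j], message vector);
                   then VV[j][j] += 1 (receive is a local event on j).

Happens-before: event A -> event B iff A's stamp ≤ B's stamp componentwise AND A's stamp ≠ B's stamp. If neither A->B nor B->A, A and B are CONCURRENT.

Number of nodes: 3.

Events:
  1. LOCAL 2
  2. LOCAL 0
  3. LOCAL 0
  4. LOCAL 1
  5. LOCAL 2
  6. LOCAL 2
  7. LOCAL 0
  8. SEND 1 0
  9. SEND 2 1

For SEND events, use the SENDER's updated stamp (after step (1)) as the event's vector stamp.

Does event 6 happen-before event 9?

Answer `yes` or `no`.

Answer: yes

Derivation:
Initial: VV[0]=[0, 0, 0]
Initial: VV[1]=[0, 0, 0]
Initial: VV[2]=[0, 0, 0]
Event 1: LOCAL 2: VV[2][2]++ -> VV[2]=[0, 0, 1]
Event 2: LOCAL 0: VV[0][0]++ -> VV[0]=[1, 0, 0]
Event 3: LOCAL 0: VV[0][0]++ -> VV[0]=[2, 0, 0]
Event 4: LOCAL 1: VV[1][1]++ -> VV[1]=[0, 1, 0]
Event 5: LOCAL 2: VV[2][2]++ -> VV[2]=[0, 0, 2]
Event 6: LOCAL 2: VV[2][2]++ -> VV[2]=[0, 0, 3]
Event 7: LOCAL 0: VV[0][0]++ -> VV[0]=[3, 0, 0]
Event 8: SEND 1->0: VV[1][1]++ -> VV[1]=[0, 2, 0], msg_vec=[0, 2, 0]; VV[0]=max(VV[0],msg_vec) then VV[0][0]++ -> VV[0]=[4, 2, 0]
Event 9: SEND 2->1: VV[2][2]++ -> VV[2]=[0, 0, 4], msg_vec=[0, 0, 4]; VV[1]=max(VV[1],msg_vec) then VV[1][1]++ -> VV[1]=[0, 3, 4]
Event 6 stamp: [0, 0, 3]
Event 9 stamp: [0, 0, 4]
[0, 0, 3] <= [0, 0, 4]? True. Equal? False. Happens-before: True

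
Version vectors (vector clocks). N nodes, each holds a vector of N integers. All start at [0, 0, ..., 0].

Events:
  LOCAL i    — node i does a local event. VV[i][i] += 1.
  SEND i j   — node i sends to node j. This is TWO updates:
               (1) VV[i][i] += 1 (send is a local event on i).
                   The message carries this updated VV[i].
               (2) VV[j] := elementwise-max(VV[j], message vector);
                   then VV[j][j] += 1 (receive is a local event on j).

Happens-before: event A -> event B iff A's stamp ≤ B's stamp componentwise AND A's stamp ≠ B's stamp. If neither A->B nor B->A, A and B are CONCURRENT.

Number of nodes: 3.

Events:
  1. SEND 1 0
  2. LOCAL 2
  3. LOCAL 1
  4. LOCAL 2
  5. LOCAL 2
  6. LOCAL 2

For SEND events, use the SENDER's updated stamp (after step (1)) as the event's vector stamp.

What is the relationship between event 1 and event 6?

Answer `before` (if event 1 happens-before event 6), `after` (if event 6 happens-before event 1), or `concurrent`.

Initial: VV[0]=[0, 0, 0]
Initial: VV[1]=[0, 0, 0]
Initial: VV[2]=[0, 0, 0]
Event 1: SEND 1->0: VV[1][1]++ -> VV[1]=[0, 1, 0], msg_vec=[0, 1, 0]; VV[0]=max(VV[0],msg_vec) then VV[0][0]++ -> VV[0]=[1, 1, 0]
Event 2: LOCAL 2: VV[2][2]++ -> VV[2]=[0, 0, 1]
Event 3: LOCAL 1: VV[1][1]++ -> VV[1]=[0, 2, 0]
Event 4: LOCAL 2: VV[2][2]++ -> VV[2]=[0, 0, 2]
Event 5: LOCAL 2: VV[2][2]++ -> VV[2]=[0, 0, 3]
Event 6: LOCAL 2: VV[2][2]++ -> VV[2]=[0, 0, 4]
Event 1 stamp: [0, 1, 0]
Event 6 stamp: [0, 0, 4]
[0, 1, 0] <= [0, 0, 4]? False
[0, 0, 4] <= [0, 1, 0]? False
Relation: concurrent

Answer: concurrent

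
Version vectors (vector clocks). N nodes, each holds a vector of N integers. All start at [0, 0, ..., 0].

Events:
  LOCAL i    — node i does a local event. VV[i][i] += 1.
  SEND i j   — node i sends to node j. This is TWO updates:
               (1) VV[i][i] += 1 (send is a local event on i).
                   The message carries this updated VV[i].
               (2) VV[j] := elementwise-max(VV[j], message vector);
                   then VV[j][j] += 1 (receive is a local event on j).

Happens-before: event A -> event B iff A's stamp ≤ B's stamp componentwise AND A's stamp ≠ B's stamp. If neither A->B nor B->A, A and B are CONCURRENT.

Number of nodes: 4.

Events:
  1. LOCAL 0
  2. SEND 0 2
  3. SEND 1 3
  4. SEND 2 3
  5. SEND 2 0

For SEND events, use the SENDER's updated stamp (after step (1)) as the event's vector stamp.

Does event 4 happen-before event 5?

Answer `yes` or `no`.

Initial: VV[0]=[0, 0, 0, 0]
Initial: VV[1]=[0, 0, 0, 0]
Initial: VV[2]=[0, 0, 0, 0]
Initial: VV[3]=[0, 0, 0, 0]
Event 1: LOCAL 0: VV[0][0]++ -> VV[0]=[1, 0, 0, 0]
Event 2: SEND 0->2: VV[0][0]++ -> VV[0]=[2, 0, 0, 0], msg_vec=[2, 0, 0, 0]; VV[2]=max(VV[2],msg_vec) then VV[2][2]++ -> VV[2]=[2, 0, 1, 0]
Event 3: SEND 1->3: VV[1][1]++ -> VV[1]=[0, 1, 0, 0], msg_vec=[0, 1, 0, 0]; VV[3]=max(VV[3],msg_vec) then VV[3][3]++ -> VV[3]=[0, 1, 0, 1]
Event 4: SEND 2->3: VV[2][2]++ -> VV[2]=[2, 0, 2, 0], msg_vec=[2, 0, 2, 0]; VV[3]=max(VV[3],msg_vec) then VV[3][3]++ -> VV[3]=[2, 1, 2, 2]
Event 5: SEND 2->0: VV[2][2]++ -> VV[2]=[2, 0, 3, 0], msg_vec=[2, 0, 3, 0]; VV[0]=max(VV[0],msg_vec) then VV[0][0]++ -> VV[0]=[3, 0, 3, 0]
Event 4 stamp: [2, 0, 2, 0]
Event 5 stamp: [2, 0, 3, 0]
[2, 0, 2, 0] <= [2, 0, 3, 0]? True. Equal? False. Happens-before: True

Answer: yes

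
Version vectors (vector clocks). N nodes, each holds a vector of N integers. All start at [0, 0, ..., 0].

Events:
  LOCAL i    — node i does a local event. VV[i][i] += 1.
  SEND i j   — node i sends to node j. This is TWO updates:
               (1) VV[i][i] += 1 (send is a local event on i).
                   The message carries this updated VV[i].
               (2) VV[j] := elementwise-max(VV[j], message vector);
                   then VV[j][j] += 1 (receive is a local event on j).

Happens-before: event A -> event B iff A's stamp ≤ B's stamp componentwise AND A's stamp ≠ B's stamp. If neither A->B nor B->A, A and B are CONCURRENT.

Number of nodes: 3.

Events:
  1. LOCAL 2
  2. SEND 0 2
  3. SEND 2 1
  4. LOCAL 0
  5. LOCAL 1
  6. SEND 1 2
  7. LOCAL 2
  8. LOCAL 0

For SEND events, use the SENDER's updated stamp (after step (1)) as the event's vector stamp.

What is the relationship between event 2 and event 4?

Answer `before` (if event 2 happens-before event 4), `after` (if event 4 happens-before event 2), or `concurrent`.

Initial: VV[0]=[0, 0, 0]
Initial: VV[1]=[0, 0, 0]
Initial: VV[2]=[0, 0, 0]
Event 1: LOCAL 2: VV[2][2]++ -> VV[2]=[0, 0, 1]
Event 2: SEND 0->2: VV[0][0]++ -> VV[0]=[1, 0, 0], msg_vec=[1, 0, 0]; VV[2]=max(VV[2],msg_vec) then VV[2][2]++ -> VV[2]=[1, 0, 2]
Event 3: SEND 2->1: VV[2][2]++ -> VV[2]=[1, 0, 3], msg_vec=[1, 0, 3]; VV[1]=max(VV[1],msg_vec) then VV[1][1]++ -> VV[1]=[1, 1, 3]
Event 4: LOCAL 0: VV[0][0]++ -> VV[0]=[2, 0, 0]
Event 5: LOCAL 1: VV[1][1]++ -> VV[1]=[1, 2, 3]
Event 6: SEND 1->2: VV[1][1]++ -> VV[1]=[1, 3, 3], msg_vec=[1, 3, 3]; VV[2]=max(VV[2],msg_vec) then VV[2][2]++ -> VV[2]=[1, 3, 4]
Event 7: LOCAL 2: VV[2][2]++ -> VV[2]=[1, 3, 5]
Event 8: LOCAL 0: VV[0][0]++ -> VV[0]=[3, 0, 0]
Event 2 stamp: [1, 0, 0]
Event 4 stamp: [2, 0, 0]
[1, 0, 0] <= [2, 0, 0]? True
[2, 0, 0] <= [1, 0, 0]? False
Relation: before

Answer: before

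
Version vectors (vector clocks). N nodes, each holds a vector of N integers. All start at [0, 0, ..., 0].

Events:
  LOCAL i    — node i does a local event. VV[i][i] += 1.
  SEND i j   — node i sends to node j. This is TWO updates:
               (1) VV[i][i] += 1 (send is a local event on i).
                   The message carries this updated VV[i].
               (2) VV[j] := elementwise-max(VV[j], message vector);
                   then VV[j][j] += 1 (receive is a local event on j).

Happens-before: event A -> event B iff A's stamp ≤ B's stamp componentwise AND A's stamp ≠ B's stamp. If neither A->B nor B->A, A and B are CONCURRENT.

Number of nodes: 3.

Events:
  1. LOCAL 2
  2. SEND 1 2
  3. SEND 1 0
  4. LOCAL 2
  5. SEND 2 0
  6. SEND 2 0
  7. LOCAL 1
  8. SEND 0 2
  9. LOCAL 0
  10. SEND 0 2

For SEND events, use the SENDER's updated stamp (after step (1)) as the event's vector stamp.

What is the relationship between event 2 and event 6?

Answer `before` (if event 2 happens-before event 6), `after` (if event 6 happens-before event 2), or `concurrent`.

Initial: VV[0]=[0, 0, 0]
Initial: VV[1]=[0, 0, 0]
Initial: VV[2]=[0, 0, 0]
Event 1: LOCAL 2: VV[2][2]++ -> VV[2]=[0, 0, 1]
Event 2: SEND 1->2: VV[1][1]++ -> VV[1]=[0, 1, 0], msg_vec=[0, 1, 0]; VV[2]=max(VV[2],msg_vec) then VV[2][2]++ -> VV[2]=[0, 1, 2]
Event 3: SEND 1->0: VV[1][1]++ -> VV[1]=[0, 2, 0], msg_vec=[0, 2, 0]; VV[0]=max(VV[0],msg_vec) then VV[0][0]++ -> VV[0]=[1, 2, 0]
Event 4: LOCAL 2: VV[2][2]++ -> VV[2]=[0, 1, 3]
Event 5: SEND 2->0: VV[2][2]++ -> VV[2]=[0, 1, 4], msg_vec=[0, 1, 4]; VV[0]=max(VV[0],msg_vec) then VV[0][0]++ -> VV[0]=[2, 2, 4]
Event 6: SEND 2->0: VV[2][2]++ -> VV[2]=[0, 1, 5], msg_vec=[0, 1, 5]; VV[0]=max(VV[0],msg_vec) then VV[0][0]++ -> VV[0]=[3, 2, 5]
Event 7: LOCAL 1: VV[1][1]++ -> VV[1]=[0, 3, 0]
Event 8: SEND 0->2: VV[0][0]++ -> VV[0]=[4, 2, 5], msg_vec=[4, 2, 5]; VV[2]=max(VV[2],msg_vec) then VV[2][2]++ -> VV[2]=[4, 2, 6]
Event 9: LOCAL 0: VV[0][0]++ -> VV[0]=[5, 2, 5]
Event 10: SEND 0->2: VV[0][0]++ -> VV[0]=[6, 2, 5], msg_vec=[6, 2, 5]; VV[2]=max(VV[2],msg_vec) then VV[2][2]++ -> VV[2]=[6, 2, 7]
Event 2 stamp: [0, 1, 0]
Event 6 stamp: [0, 1, 5]
[0, 1, 0] <= [0, 1, 5]? True
[0, 1, 5] <= [0, 1, 0]? False
Relation: before

Answer: before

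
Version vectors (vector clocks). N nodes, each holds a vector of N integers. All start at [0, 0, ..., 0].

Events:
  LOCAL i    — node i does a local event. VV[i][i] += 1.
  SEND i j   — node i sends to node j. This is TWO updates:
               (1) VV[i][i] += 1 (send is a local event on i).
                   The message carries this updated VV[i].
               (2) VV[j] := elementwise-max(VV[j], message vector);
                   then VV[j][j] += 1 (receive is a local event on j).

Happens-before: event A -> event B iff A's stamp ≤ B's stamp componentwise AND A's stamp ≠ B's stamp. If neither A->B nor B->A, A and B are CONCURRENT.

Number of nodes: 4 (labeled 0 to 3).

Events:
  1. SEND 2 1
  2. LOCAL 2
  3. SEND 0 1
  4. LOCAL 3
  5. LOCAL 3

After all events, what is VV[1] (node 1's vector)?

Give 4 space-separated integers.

Initial: VV[0]=[0, 0, 0, 0]
Initial: VV[1]=[0, 0, 0, 0]
Initial: VV[2]=[0, 0, 0, 0]
Initial: VV[3]=[0, 0, 0, 0]
Event 1: SEND 2->1: VV[2][2]++ -> VV[2]=[0, 0, 1, 0], msg_vec=[0, 0, 1, 0]; VV[1]=max(VV[1],msg_vec) then VV[1][1]++ -> VV[1]=[0, 1, 1, 0]
Event 2: LOCAL 2: VV[2][2]++ -> VV[2]=[0, 0, 2, 0]
Event 3: SEND 0->1: VV[0][0]++ -> VV[0]=[1, 0, 0, 0], msg_vec=[1, 0, 0, 0]; VV[1]=max(VV[1],msg_vec) then VV[1][1]++ -> VV[1]=[1, 2, 1, 0]
Event 4: LOCAL 3: VV[3][3]++ -> VV[3]=[0, 0, 0, 1]
Event 5: LOCAL 3: VV[3][3]++ -> VV[3]=[0, 0, 0, 2]
Final vectors: VV[0]=[1, 0, 0, 0]; VV[1]=[1, 2, 1, 0]; VV[2]=[0, 0, 2, 0]; VV[3]=[0, 0, 0, 2]

Answer: 1 2 1 0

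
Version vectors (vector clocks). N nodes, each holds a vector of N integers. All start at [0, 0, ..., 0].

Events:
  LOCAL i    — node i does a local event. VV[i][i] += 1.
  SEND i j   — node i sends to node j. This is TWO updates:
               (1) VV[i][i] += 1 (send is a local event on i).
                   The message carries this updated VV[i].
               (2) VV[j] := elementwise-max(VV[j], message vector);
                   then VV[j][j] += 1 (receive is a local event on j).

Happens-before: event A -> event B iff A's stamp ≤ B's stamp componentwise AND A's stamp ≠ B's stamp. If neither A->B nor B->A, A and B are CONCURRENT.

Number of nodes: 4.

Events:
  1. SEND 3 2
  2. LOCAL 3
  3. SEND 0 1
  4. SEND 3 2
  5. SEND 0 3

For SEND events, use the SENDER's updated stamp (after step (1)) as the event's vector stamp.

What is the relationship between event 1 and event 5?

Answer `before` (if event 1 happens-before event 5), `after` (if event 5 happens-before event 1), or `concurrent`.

Initial: VV[0]=[0, 0, 0, 0]
Initial: VV[1]=[0, 0, 0, 0]
Initial: VV[2]=[0, 0, 0, 0]
Initial: VV[3]=[0, 0, 0, 0]
Event 1: SEND 3->2: VV[3][3]++ -> VV[3]=[0, 0, 0, 1], msg_vec=[0, 0, 0, 1]; VV[2]=max(VV[2],msg_vec) then VV[2][2]++ -> VV[2]=[0, 0, 1, 1]
Event 2: LOCAL 3: VV[3][3]++ -> VV[3]=[0, 0, 0, 2]
Event 3: SEND 0->1: VV[0][0]++ -> VV[0]=[1, 0, 0, 0], msg_vec=[1, 0, 0, 0]; VV[1]=max(VV[1],msg_vec) then VV[1][1]++ -> VV[1]=[1, 1, 0, 0]
Event 4: SEND 3->2: VV[3][3]++ -> VV[3]=[0, 0, 0, 3], msg_vec=[0, 0, 0, 3]; VV[2]=max(VV[2],msg_vec) then VV[2][2]++ -> VV[2]=[0, 0, 2, 3]
Event 5: SEND 0->3: VV[0][0]++ -> VV[0]=[2, 0, 0, 0], msg_vec=[2, 0, 0, 0]; VV[3]=max(VV[3],msg_vec) then VV[3][3]++ -> VV[3]=[2, 0, 0, 4]
Event 1 stamp: [0, 0, 0, 1]
Event 5 stamp: [2, 0, 0, 0]
[0, 0, 0, 1] <= [2, 0, 0, 0]? False
[2, 0, 0, 0] <= [0, 0, 0, 1]? False
Relation: concurrent

Answer: concurrent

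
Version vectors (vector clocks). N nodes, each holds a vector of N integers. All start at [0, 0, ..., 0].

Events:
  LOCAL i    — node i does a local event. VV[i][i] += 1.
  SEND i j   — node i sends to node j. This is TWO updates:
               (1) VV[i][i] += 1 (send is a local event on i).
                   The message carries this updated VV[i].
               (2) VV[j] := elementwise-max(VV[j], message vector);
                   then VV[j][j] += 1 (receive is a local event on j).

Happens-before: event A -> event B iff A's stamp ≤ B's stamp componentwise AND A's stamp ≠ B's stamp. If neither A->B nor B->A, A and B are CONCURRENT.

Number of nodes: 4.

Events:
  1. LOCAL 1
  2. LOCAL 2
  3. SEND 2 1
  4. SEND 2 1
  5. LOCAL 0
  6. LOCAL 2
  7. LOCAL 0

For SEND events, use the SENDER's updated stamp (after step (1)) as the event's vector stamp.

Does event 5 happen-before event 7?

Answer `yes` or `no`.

Initial: VV[0]=[0, 0, 0, 0]
Initial: VV[1]=[0, 0, 0, 0]
Initial: VV[2]=[0, 0, 0, 0]
Initial: VV[3]=[0, 0, 0, 0]
Event 1: LOCAL 1: VV[1][1]++ -> VV[1]=[0, 1, 0, 0]
Event 2: LOCAL 2: VV[2][2]++ -> VV[2]=[0, 0, 1, 0]
Event 3: SEND 2->1: VV[2][2]++ -> VV[2]=[0, 0, 2, 0], msg_vec=[0, 0, 2, 0]; VV[1]=max(VV[1],msg_vec) then VV[1][1]++ -> VV[1]=[0, 2, 2, 0]
Event 4: SEND 2->1: VV[2][2]++ -> VV[2]=[0, 0, 3, 0], msg_vec=[0, 0, 3, 0]; VV[1]=max(VV[1],msg_vec) then VV[1][1]++ -> VV[1]=[0, 3, 3, 0]
Event 5: LOCAL 0: VV[0][0]++ -> VV[0]=[1, 0, 0, 0]
Event 6: LOCAL 2: VV[2][2]++ -> VV[2]=[0, 0, 4, 0]
Event 7: LOCAL 0: VV[0][0]++ -> VV[0]=[2, 0, 0, 0]
Event 5 stamp: [1, 0, 0, 0]
Event 7 stamp: [2, 0, 0, 0]
[1, 0, 0, 0] <= [2, 0, 0, 0]? True. Equal? False. Happens-before: True

Answer: yes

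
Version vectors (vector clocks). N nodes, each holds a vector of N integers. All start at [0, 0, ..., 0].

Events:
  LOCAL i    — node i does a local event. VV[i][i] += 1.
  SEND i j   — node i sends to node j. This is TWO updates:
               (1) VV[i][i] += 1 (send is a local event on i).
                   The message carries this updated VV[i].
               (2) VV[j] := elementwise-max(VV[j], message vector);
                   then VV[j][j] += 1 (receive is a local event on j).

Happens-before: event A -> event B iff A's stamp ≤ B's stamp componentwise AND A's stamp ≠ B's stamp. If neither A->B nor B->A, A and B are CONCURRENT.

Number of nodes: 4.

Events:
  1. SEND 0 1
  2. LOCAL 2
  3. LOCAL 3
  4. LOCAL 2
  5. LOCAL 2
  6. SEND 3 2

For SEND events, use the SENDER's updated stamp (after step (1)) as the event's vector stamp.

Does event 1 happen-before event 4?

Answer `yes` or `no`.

Answer: no

Derivation:
Initial: VV[0]=[0, 0, 0, 0]
Initial: VV[1]=[0, 0, 0, 0]
Initial: VV[2]=[0, 0, 0, 0]
Initial: VV[3]=[0, 0, 0, 0]
Event 1: SEND 0->1: VV[0][0]++ -> VV[0]=[1, 0, 0, 0], msg_vec=[1, 0, 0, 0]; VV[1]=max(VV[1],msg_vec) then VV[1][1]++ -> VV[1]=[1, 1, 0, 0]
Event 2: LOCAL 2: VV[2][2]++ -> VV[2]=[0, 0, 1, 0]
Event 3: LOCAL 3: VV[3][3]++ -> VV[3]=[0, 0, 0, 1]
Event 4: LOCAL 2: VV[2][2]++ -> VV[2]=[0, 0, 2, 0]
Event 5: LOCAL 2: VV[2][2]++ -> VV[2]=[0, 0, 3, 0]
Event 6: SEND 3->2: VV[3][3]++ -> VV[3]=[0, 0, 0, 2], msg_vec=[0, 0, 0, 2]; VV[2]=max(VV[2],msg_vec) then VV[2][2]++ -> VV[2]=[0, 0, 4, 2]
Event 1 stamp: [1, 0, 0, 0]
Event 4 stamp: [0, 0, 2, 0]
[1, 0, 0, 0] <= [0, 0, 2, 0]? False. Equal? False. Happens-before: False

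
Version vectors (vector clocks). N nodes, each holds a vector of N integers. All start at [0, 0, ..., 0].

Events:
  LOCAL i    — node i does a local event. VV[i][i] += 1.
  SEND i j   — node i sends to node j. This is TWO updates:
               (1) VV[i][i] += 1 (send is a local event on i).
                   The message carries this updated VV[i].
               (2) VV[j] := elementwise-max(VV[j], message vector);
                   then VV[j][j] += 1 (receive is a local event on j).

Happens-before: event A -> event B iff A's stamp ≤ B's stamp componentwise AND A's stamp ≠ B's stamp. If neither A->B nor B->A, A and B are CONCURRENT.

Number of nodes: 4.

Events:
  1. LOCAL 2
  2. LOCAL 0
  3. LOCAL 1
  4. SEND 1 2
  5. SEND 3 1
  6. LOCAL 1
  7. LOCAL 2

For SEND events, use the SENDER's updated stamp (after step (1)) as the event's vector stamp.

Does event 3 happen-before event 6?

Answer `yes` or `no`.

Initial: VV[0]=[0, 0, 0, 0]
Initial: VV[1]=[0, 0, 0, 0]
Initial: VV[2]=[0, 0, 0, 0]
Initial: VV[3]=[0, 0, 0, 0]
Event 1: LOCAL 2: VV[2][2]++ -> VV[2]=[0, 0, 1, 0]
Event 2: LOCAL 0: VV[0][0]++ -> VV[0]=[1, 0, 0, 0]
Event 3: LOCAL 1: VV[1][1]++ -> VV[1]=[0, 1, 0, 0]
Event 4: SEND 1->2: VV[1][1]++ -> VV[1]=[0, 2, 0, 0], msg_vec=[0, 2, 0, 0]; VV[2]=max(VV[2],msg_vec) then VV[2][2]++ -> VV[2]=[0, 2, 2, 0]
Event 5: SEND 3->1: VV[3][3]++ -> VV[3]=[0, 0, 0, 1], msg_vec=[0, 0, 0, 1]; VV[1]=max(VV[1],msg_vec) then VV[1][1]++ -> VV[1]=[0, 3, 0, 1]
Event 6: LOCAL 1: VV[1][1]++ -> VV[1]=[0, 4, 0, 1]
Event 7: LOCAL 2: VV[2][2]++ -> VV[2]=[0, 2, 3, 0]
Event 3 stamp: [0, 1, 0, 0]
Event 6 stamp: [0, 4, 0, 1]
[0, 1, 0, 0] <= [0, 4, 0, 1]? True. Equal? False. Happens-before: True

Answer: yes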